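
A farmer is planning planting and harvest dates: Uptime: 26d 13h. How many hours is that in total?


Days: 26
Extra hours: 13
Hours per day: 24
Days to hours: 26 x 24 = 624
Total: 624 + 13 = 637

637


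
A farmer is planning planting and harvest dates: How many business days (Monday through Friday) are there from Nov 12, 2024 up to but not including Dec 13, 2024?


Start: 2024-11-12 (Tuesday)
End (exclusive): 2024-12-13 (Friday)
Total calendar days: 31
Full weeks: 31 // 7 = 4 -> 20 weekdays
Remaining 3 days starting on Tuesday:
  Tue(w), Wed(w), Thu(w) -> 3 weekdays
Total business days: 20 + 3 = 23

23


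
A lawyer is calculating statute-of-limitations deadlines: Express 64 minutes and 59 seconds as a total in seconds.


Minutes: 64
Seconds: 59
Convert minutes to seconds: 64 x 60 = 3840
Add remaining seconds: 3840 + 59 = 3899

3899


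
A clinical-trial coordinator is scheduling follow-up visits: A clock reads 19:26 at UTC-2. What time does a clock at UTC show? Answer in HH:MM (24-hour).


Local time: 19:26 at UTC-2 (offset -2h)
Target zone: UTC (offset 0h)
Difference: 0 - (-2) = 2 hours
Calculation: 19 + (2) = 21
Result: 21:26

21:26


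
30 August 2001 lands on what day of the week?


Date: 2001-08-30
January 1, 2001 is a Monday
Day of year: 242
Offset from Jan 1: 241 days
241 mod 7 = 3
Result: Thursday

Thursday


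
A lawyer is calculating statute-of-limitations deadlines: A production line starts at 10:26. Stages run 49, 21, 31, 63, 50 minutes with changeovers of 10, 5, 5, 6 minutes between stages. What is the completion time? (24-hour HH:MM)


Start: 10:26 = 626 min from midnight
  after task 1 (49 min): 11:15
  after break (10 min): 11:25
  after task 2 (21 min): 11:46
  after break (5 min): 11:51
  after task 3 (31 min): 12:22
  after break (5 min): 12:27
  after task 4 (63 min): 13:30
  after break (6 min): 13:36
  after task 5 (50 min): 14:26
Total elapsed: 240 minutes
End time: 14:26

14:26


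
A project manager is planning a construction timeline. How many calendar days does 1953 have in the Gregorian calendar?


Year: 1953
Check leap year rules:
Divisible by 4? No
1953 is not a leap year
Days: 365

365


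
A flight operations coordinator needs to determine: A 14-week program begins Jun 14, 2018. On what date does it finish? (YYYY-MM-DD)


Start: 2018-06-14
Weeks to add: 14
Convert to days: 14 x 7 = 98 days
Add 98 days to 2018-06-14
Result: 2018-09-20

2018-09-20


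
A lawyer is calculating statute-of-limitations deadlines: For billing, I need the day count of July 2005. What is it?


Month: July
Year: 2005
July is a 31-day month
Total: 31 days

31


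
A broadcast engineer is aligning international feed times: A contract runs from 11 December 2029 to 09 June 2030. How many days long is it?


Start date: 2029-12-11
End date: 2030-06-09
Dec 2029: +21 days
Jan 2030: +31 days
Feb 2030: +28 days
... (4 more months)
Total: 180 days

180


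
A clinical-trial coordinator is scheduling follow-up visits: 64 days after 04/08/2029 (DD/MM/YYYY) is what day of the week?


Start: 2029-08-04 (Saturday)
Step 1 - find target date: add 64 days
  2029-08-04 + 64 days = 2029-10-07
Step 2 - day of week:
  64 mod 7 = 1
  Saturday + 1 days -> Sunday
Result: Sunday (2029-10-07)

Sunday


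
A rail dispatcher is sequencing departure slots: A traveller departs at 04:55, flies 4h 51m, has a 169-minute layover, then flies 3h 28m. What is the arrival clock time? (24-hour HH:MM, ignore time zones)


Depart: 04:55
Leg 1: +291 min -> 09:46
Layover: +169 min -> 12:35
Leg 2: +208 min -> 16:03
Total travel: 668 minutes = 11h 8m
Arrival: 16:03

16:03


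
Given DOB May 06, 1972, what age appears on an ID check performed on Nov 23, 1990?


Birth: 1972-05-06
Reference: 1990-11-23
Year difference: 1990 - 1972 = 18
Has birthday (05-06) occurred by 11-23? Yes
Age in full years: 18

18


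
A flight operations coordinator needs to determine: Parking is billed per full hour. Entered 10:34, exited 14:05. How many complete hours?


Start: 10:34
End: 14:05
Hour difference: 14 - 10 = 4 hours
Minute difference: 5 - 34 = -29 minutes
Total minutes: 211
Complete hours: 211 / 60 = 3 (remainder 31)

3


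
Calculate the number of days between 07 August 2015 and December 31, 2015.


Start: August 07, 2015
End: December 31, 2015
Days left in August: 24
September: 30
October: 31
November: 30
December: 31
Sum of remaining months: 122
Total: 24 + 122 = 146

146


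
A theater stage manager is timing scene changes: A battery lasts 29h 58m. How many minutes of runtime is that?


Hours: 29
Extra minutes: 58
Minutes per hour: 60
Hours to minutes: 29 x 60 = 1740
Total: 1740 + 58 = 1798

1798


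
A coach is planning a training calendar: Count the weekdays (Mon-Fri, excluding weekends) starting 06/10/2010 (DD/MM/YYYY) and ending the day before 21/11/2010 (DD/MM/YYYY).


Start: 2010-10-06 (Wednesday)
End (exclusive): 2010-11-21 (Sunday)
Total calendar days: 46
Full weeks: 46 // 7 = 6 -> 30 weekdays
Remaining 4 days starting on Wednesday:
  Wed(w), Thu(w), Fri(w), Sat(-) -> 3 weekdays
Total business days: 30 + 3 = 33

33


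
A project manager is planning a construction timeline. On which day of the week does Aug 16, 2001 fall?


Date: 2001-08-16
January 1, 2001 is a Monday
Day of year: 228
Offset from Jan 1: 227 days
227 mod 7 = 3
Result: Thursday

Thursday


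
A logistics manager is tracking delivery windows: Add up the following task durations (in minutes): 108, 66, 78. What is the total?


Durations: 108, 66, 78
Running sum: 108
+ 66 = 174
+ 78 = 252
Total duration: 252 minutes
That is 4 hours and 12 minutes

252


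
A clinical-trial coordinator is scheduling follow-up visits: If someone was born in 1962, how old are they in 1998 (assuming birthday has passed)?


Birth year: 1962
Current year: 1998
Age = current year - birth year
Age = 1998 - 1962 = 36

36


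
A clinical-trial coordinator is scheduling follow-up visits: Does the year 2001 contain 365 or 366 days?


Year: 2001
Check leap year rules:
Divisible by 4? No
2001 is not a leap year
Days: 365

365


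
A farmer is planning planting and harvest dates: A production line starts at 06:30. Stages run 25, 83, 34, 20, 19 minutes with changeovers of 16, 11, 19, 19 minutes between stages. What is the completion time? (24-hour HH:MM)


Start: 06:30 = 390 min from midnight
  after task 1 (25 min): 06:55
  after break (16 min): 07:11
  after task 2 (83 min): 08:34
  after break (11 min): 08:45
  after task 3 (34 min): 09:19
  after break (19 min): 09:38
  after task 4 (20 min): 09:58
  after break (19 min): 10:17
  after task 5 (19 min): 10:36
Total elapsed: 246 minutes
End time: 10:36

10:36


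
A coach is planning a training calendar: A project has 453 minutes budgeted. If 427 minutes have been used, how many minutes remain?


Total budget: 453 minutes
Time used: 427 minutes
Remaining: 453 - 427 = 26 minutes
Percent used: 94.3%
Percent remaining: 5.7%

26


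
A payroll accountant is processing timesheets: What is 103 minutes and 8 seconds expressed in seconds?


Minutes: 103
Extra seconds: 8
Seconds per minute: 60
Minutes to seconds: 103 x 60 = 6180
Total: 6180 + 8 = 6188

6188


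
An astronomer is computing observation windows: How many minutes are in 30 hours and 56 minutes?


Hours: 30
Minutes: 56
Convert hours to minutes: 30 x 60 = 1800
Add remaining minutes: 1800 + 56 = 1856

1856


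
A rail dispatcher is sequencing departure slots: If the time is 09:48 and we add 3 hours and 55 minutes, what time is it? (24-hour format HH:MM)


Start time: 09:48
Adding: 3 hours 55 minutes
Minutes: 48 + 55 = 103
Minute overflow: 103 >= 60, so carry 1 hour, minutes = 43
Hours: 9 + 3 + 1 = 13
Result: 13:43

13:43


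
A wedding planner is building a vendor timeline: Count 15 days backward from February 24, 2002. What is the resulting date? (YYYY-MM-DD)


Start: 2002-02-24
Subtracting 15 days
Days already passed in February: 24
Result: 2002-02-09

2002-02-09


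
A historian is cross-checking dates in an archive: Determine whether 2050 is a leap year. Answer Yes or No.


Year: 2050
Divisible by 4? 2050 / 4 = 512.5 -> No
Not divisible by 4, so NOT a leap year

No


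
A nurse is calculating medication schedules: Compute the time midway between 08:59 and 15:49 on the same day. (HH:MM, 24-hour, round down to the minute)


Start time: 08:59 = 539 minutes from midnight
End time: 15:49 = 949 minutes from midnight
Sum: 539 + 949 = 1488
Midpoint: 1488 / 2 = 744 minutes
Convert: 744 / 60 = 12 hours, 24 minutes
Result: 12:24

12:24


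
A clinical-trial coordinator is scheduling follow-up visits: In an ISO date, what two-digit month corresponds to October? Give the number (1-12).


Calendar month order:
9. September
10. October <--
11. November
October is month number 10

10


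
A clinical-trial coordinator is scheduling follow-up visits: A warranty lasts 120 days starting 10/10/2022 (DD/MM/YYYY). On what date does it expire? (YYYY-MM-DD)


Start: 2022-10-10
Adding 120 days
Days remaining in October: 21
After October: 99 days still to add
November 2022: 30 days, 69 remaining
December 2022: 31 days, 38 remaining
January 2023: 31 days, 7 remaining
February 2023 has 28 days, need 7
Result: 2023-02-07

2023-02-07


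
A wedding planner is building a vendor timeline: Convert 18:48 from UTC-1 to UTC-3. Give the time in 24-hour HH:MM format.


Local time: 18:48 at UTC-1 (offset -1h)
Target zone: UTC-3 (offset -3h)
Difference: -3 - (-1) = -2 hours
Calculation: 18 + (-2) = 16
Result: 16:48

16:48


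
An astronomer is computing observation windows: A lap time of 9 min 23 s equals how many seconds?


Minutes: 9
Seconds: 23
Convert minutes to seconds: 9 x 60 = 540
Add remaining seconds: 540 + 23 = 563

563


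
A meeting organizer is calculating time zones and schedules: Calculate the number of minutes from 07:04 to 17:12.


Start time: 07:04 = 424 minutes from midnight
End time: 17:12 = 1032 minutes from midnight
Difference: 1032 - 424 = 608 minutes
That is 10 hours and 8 minutes

608


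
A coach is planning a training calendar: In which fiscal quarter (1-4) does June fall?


Month: June (month 6)
Q1: January-March (months 1-3)
Q2: April-June (months 4-6)
Q3: July-September (months 7-9)
Q4: October-December (months 10-12)
Month 6 falls in Q2

2


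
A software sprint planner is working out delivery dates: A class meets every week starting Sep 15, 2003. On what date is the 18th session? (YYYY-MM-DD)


First occurrence: 2003-09-15 (occurrence 1)
Each occurrence is 7 days after the previous.
Occurrence 18 is 17 weeks after the first.
17 weeks = 119 days
2003-09-15 + 119 days = 2004-01-12

2004-01-12


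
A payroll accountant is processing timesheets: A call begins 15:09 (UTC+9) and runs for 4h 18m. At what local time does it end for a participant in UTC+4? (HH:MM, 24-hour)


Start: 15:09 in UTC+9
Step 1 - add duration:
  minutes: 9 + 18 = 27
  hours: 15 + 4 + 0 = 19
  end in UTC+9: 19:27
Step 2 - convert UTC+9 -> UTC+4:
  offset difference: 4 - (9) = -5 hours
  19 + (-5) = 14 -> mod 24 = 14
Result: 14:27 in UTC+4

14:27


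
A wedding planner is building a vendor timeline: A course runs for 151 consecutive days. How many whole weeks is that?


Total days: 151
Days per week: 7
Division: 151 / 7 = 21 remainder 4
Complete weeks: 21
Remaining days: 4

21


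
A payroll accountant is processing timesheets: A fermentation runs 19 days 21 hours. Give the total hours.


Days: 19
Extra hours: 21
Hours per day: 24
Days to hours: 19 x 24 = 456
Total: 456 + 21 = 477

477


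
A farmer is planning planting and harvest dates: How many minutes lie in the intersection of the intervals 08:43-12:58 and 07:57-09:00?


Interval A: [523, 778] minutes from midnight
Interval B: [477, 540] minutes from midnight
Overlap start = max(523, 477) = 523
Overlap end = min(778, 540) = 540
Overlap = 540 - 523 = 17 minutes

17


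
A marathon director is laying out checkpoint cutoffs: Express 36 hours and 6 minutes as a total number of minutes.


Hours: 36
Extra minutes: 6
Minutes per hour: 60
Hours to minutes: 36 x 60 = 2160
Total: 2160 + 6 = 2166

2166


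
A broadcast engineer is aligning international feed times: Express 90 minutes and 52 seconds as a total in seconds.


Minutes: 90
Seconds: 52
Convert minutes to seconds: 90 x 60 = 5400
Add remaining seconds: 5400 + 52 = 5452

5452


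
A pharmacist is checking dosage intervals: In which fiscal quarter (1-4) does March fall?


Month: March (month 3)
Q1: January-March (months 1-3)
Q2: April-June (months 4-6)
Q3: July-September (months 7-9)
Q4: October-December (months 10-12)
Month 3 falls in Q1

1


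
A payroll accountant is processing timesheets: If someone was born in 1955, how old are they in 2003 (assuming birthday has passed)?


Birth year: 1955
Current year: 2003
Age = current year - birth year
Age = 2003 - 1955 = 48

48


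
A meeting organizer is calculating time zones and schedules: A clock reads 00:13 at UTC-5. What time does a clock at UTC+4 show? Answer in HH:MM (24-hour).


Local time: 00:13 at UTC-5 (offset -5h)
Target zone: UTC+4 (offset 4h)
Difference: 4 - (-5) = 9 hours
Calculation: 0 + (9) = 9
Result: 09:13

09:13


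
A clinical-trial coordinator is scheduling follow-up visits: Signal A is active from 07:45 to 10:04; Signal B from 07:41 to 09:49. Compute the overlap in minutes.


Interval A: [465, 604] minutes from midnight
Interval B: [461, 589] minutes from midnight
Overlap start = max(465, 461) = 465
Overlap end = min(604, 589) = 589
Overlap = 589 - 465 = 124 minutes

124


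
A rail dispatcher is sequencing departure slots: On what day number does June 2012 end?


Month: June
Year: 2012
June is a 30-day month
Total: 30 days

30


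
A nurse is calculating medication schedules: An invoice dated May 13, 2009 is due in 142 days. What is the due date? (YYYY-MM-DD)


Start: 2009-05-13
Adding 142 days
Days remaining in May: 18
After May: 124 days still to add
June 2009: 30 days, 94 remaining
July 2009: 31 days, 63 remaining
August 2009: 31 days, 32 remaining
September 2009: 30 days, 2 remaining
Result: 2009-10-02

2009-10-02


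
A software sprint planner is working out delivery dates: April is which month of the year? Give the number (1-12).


Calendar month order:
3. March
4. April <--
5. May
April is month number 4

4


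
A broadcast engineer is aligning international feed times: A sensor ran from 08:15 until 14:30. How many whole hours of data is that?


Start: 08:15
End: 14:30
Hour difference: 14 - 8 = 6 hours
Minute difference: 30 - 15 = 15 minutes
Total minutes: 375
Complete hours: 375 / 60 = 6 (remainder 15)

6


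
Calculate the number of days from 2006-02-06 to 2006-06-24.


Start date: 2006-02-06
End date: 2006-06-24
Feb 2006: +23 days
Mar 2006: +31 days
Apr 2006: +30 days
May 2006: +31 days
Jun 2006: +23 days
Total: 138 days

138


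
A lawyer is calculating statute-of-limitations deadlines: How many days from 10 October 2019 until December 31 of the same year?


Start: October 10, 2019
End: December 31, 2019
Days left in October: 21
November: 30
December: 31
Sum of remaining months: 61
Total: 21 + 61 = 82

82


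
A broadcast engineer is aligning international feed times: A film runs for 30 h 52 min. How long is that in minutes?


Hours: 30
Minutes: 52
Convert hours to minutes: 30 x 60 = 1800
Add remaining minutes: 1800 + 52 = 1852

1852


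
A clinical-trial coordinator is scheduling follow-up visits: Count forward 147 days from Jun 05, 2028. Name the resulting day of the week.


Start: 2028-06-05 (Monday)
Step 1 - find target date: add 147 days
  2028-06-05 + 147 days = 2028-10-30
Step 2 - day of week:
  147 mod 7 = 0
  Monday + 0 days -> Monday
Result: Monday (2028-10-30)

Monday


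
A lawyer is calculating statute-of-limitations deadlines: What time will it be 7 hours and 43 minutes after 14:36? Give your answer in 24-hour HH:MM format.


Start time: 14:36
Adding: 7 hours 43 minutes
Minutes: 36 + 43 = 79
Minute overflow: 79 >= 60, so carry 1 hour, minutes = 19
Hours: 14 + 7 + 1 = 22
Result: 22:19

22:19


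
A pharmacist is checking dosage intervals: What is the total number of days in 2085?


Year: 2085
Check leap year rules:
Divisible by 4? No
2085 is not a leap year
Days: 365

365


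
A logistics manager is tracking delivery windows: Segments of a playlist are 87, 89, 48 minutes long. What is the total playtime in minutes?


Durations: 87, 89, 48
Running sum: 87
+ 89 = 176
+ 48 = 224
Total duration: 224 minutes
That is 3 hours and 44 minutes

224


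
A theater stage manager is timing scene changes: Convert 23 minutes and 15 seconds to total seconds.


Minutes: 23
Extra seconds: 15
Seconds per minute: 60
Minutes to seconds: 23 x 60 = 1380
Total: 1380 + 15 = 1395

1395


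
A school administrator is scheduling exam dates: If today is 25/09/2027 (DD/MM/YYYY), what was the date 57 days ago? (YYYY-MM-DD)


Start: 2027-09-25
Subtracting 57 days
Days already passed in September: 25
After going back through September: 32 more days to subtract
August 2027: 31 days, 1 remaining
July 2027 has 31 days, need 1
Result: 2027-07-30

2027-07-30


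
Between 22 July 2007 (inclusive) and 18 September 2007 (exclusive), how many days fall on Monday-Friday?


Start: 2007-07-22 (Sunday)
End (exclusive): 2007-09-18 (Tuesday)
Total calendar days: 58
Full weeks: 58 // 7 = 8 -> 40 weekdays
Remaining 2 days starting on Sunday:
  Sun(-), Mon(w) -> 1 weekdays
Total business days: 40 + 1 = 41

41


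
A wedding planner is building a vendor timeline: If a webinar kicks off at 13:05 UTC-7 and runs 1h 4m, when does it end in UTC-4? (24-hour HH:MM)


Start: 13:05 in UTC-7
Step 1 - add duration:
  minutes: 5 + 4 = 9
  hours: 13 + 1 + 0 = 14
  end in UTC-7: 14:09
Step 2 - convert UTC-7 -> UTC-4:
  offset difference: -4 - (-7) = 3 hours
  14 + (3) = 17 -> mod 24 = 17
Result: 17:09 in UTC-4

17:09


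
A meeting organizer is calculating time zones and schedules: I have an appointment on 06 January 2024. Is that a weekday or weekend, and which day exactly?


Date: 2024-01-06
January 1, 2024 is a Monday
Day of year: 6
Offset from Jan 1: 5 days
5 mod 7 = 5
Result: Saturday

Saturday


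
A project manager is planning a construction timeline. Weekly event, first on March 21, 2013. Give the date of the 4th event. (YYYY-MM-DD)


First occurrence: 2013-03-21 (occurrence 1)
Each occurrence is 7 days after the previous.
Occurrence 4 is 3 weeks after the first.
3 weeks = 21 days
2013-03-21 + 21 days = 2013-04-11

2013-04-11


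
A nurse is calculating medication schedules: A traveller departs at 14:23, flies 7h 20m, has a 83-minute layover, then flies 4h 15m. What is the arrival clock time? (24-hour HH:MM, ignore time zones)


Depart: 14:23
Leg 1: +440 min -> 21:43
Layover: +83 min -> 23:06
Leg 2: +255 min -> 03:21
Total travel: 778 minutes = 12h 58m
Arrival: 03:21

03:21


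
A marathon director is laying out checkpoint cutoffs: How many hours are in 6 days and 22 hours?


Days: 6
Extra hours: 22
Hours per day: 24
Days to hours: 6 x 24 = 144
Total: 144 + 22 = 166

166


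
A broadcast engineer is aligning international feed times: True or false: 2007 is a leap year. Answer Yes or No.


Year: 2007
Divisible by 4? 2007 / 4 = 501.75 -> No
Not divisible by 4, so NOT a leap year

No


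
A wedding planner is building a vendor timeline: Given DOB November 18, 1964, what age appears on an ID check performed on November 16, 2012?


Birth: 1964-11-18
Reference: 2012-11-16
Year difference: 2012 - 1964 = 48
Has birthday (11-18) occurred by 11-16? No
Birthday not yet reached this year -> subtract 1
Age in full years: 47

47


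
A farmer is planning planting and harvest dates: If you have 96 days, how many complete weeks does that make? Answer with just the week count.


Total days: 96
Days per week: 7
Division: 96 / 7 = 13 remainder 5
Complete weeks: 13
Remaining days: 5

13


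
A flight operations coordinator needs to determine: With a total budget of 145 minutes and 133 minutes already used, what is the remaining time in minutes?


Total budget: 145 minutes
Time used: 133 minutes
Remaining: 145 - 133 = 12 minutes
Percent used: 91.7%
Percent remaining: 8.3%

12


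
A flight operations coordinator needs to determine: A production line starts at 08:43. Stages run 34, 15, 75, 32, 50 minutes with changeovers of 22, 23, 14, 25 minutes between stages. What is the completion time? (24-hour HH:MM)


Start: 08:43 = 523 min from midnight
  after task 1 (34 min): 09:17
  after break (22 min): 09:39
  after task 2 (15 min): 09:54
  after break (23 min): 10:17
  after task 3 (75 min): 11:32
  after break (14 min): 11:46
  after task 4 (32 min): 12:18
  after break (25 min): 12:43
  after task 5 (50 min): 13:33
Total elapsed: 290 minutes
End time: 13:33

13:33


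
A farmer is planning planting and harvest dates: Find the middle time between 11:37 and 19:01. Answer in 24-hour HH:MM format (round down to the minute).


Start time: 11:37 = 697 minutes from midnight
End time: 19:01 = 1141 minutes from midnight
Sum: 697 + 1141 = 1838
Midpoint: 1838 / 2 = 919 minutes
Convert: 919 / 60 = 15 hours, 19 minutes
Result: 15:19

15:19


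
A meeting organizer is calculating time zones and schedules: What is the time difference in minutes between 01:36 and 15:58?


Start time: 01:36 = 96 minutes from midnight
End time: 15:58 = 958 minutes from midnight
Difference: 958 - 96 = 862 minutes
That is 14 hours and 22 minutes

862


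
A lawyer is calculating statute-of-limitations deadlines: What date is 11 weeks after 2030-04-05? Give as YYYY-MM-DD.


Start: 2030-04-05
Weeks to add: 11
Convert to days: 11 x 7 = 77 days
Add 77 days to 2030-04-05
Result: 2030-06-21

2030-06-21


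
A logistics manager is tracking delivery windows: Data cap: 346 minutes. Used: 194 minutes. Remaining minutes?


Total budget: 346 minutes
Time used: 194 minutes
Remaining: 346 - 194 = 152 minutes
Percent used: 56.1%
Percent remaining: 43.9%

152


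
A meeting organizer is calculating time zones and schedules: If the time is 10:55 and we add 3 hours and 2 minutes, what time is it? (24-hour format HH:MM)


Start time: 10:55
Adding: 3 hours 2 minutes
Minutes: 55 + 2 = 57
Hours: 10 + 3 + 0 = 13
Result: 13:57

13:57


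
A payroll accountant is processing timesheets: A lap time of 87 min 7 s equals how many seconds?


Minutes: 87
Seconds: 7
Convert minutes to seconds: 87 x 60 = 5220
Add remaining seconds: 5220 + 7 = 5227

5227


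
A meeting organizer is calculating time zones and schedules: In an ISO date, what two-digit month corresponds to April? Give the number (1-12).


Calendar month order:
3. March
4. April <--
5. May
April is month number 4

4


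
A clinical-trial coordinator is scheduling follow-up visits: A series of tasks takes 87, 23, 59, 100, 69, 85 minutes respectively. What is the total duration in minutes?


Durations: 87, 23, 59, 100, 69, 85
Running sum: 87
+ 23 = 110
+ 59 = 169
+ 100 = 269
+ 69 = 338
+ 85 = 423
Total duration: 423 minutes
That is 7 hours and 3 minutes

423


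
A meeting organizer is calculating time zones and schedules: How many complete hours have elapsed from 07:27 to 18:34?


Start: 07:27
End: 18:34
Hour difference: 18 - 7 = 11 hours
Minute difference: 34 - 27 = 7 minutes
Total minutes: 667
Complete hours: 667 / 60 = 11 (remainder 7)

11


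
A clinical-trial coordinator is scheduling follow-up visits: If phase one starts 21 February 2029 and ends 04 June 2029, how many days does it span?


Start date: 2029-02-21
End date: 2029-06-04
Feb 2029: +8 days
Mar 2029: +31 days
Apr 2029: +30 days
May 2029: +31 days
Jun 2029: +3 days
Total: 103 days

103


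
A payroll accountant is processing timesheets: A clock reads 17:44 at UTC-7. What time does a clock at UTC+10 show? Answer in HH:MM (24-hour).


Local time: 17:44 at UTC-7 (offset -7h)
Target zone: UTC+10 (offset 10h)
Difference: 10 - (-7) = 17 hours
Calculation: 17 + (17) = 34
Wraparound: (34) mod 24 = 10
Result: 10:44

10:44


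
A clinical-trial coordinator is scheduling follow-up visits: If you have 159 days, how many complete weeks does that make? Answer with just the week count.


Total days: 159
Days per week: 7
Division: 159 / 7 = 22 remainder 5
Complete weeks: 22
Remaining days: 5

22


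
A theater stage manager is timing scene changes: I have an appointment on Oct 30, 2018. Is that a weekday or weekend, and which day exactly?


Date: 2018-10-30
January 1, 2018 is a Monday
Day of year: 303
Offset from Jan 1: 302 days
302 mod 7 = 1
Result: Tuesday

Tuesday


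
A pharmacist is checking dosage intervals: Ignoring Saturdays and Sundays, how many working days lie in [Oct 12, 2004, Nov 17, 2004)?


Start: 2004-10-12 (Tuesday)
End (exclusive): 2004-11-17 (Wednesday)
Total calendar days: 36
Full weeks: 36 // 7 = 5 -> 25 weekdays
Remaining 1 days starting on Tuesday:
  Tue(w) -> 1 weekdays
Total business days: 25 + 1 = 26

26


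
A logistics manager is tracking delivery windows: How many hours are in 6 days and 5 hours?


Days: 6
Extra hours: 5
Hours per day: 24
Days to hours: 6 x 24 = 144
Total: 144 + 5 = 149

149


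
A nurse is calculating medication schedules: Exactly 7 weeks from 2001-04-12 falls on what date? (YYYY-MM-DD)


Start: 2001-04-12
Weeks to add: 7
Convert to days: 7 x 7 = 49 days
Add 49 days to 2001-04-12
Result: 2001-05-31

2001-05-31


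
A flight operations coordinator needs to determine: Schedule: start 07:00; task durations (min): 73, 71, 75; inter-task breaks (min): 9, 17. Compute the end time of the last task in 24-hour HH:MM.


Start: 07:00 = 420 min from midnight
  after task 1 (73 min): 08:13
  after break (9 min): 08:22
  after task 2 (71 min): 09:33
  after break (17 min): 09:50
  after task 3 (75 min): 11:05
Total elapsed: 245 minutes
End time: 11:05

11:05


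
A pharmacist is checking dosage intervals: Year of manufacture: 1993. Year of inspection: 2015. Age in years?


Birth year: 1993
Current year: 2015
Age = current year - birth year
Age = 2015 - 1993 = 22

22


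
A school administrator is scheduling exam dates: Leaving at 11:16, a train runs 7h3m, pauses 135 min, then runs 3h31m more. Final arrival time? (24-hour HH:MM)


Depart: 11:16
Leg 1: +423 min -> 18:19
Layover: +135 min -> 20:34
Leg 2: +211 min -> 00:05
Total travel: 769 minutes = 12h 49m
Arrival: 00:05

00:05


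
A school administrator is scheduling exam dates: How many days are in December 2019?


Month: December
Year: 2019
December is a 31-day month
Total: 31 days

31


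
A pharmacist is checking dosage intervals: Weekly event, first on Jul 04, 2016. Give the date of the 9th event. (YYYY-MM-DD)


First occurrence: 2016-07-04 (occurrence 1)
Each occurrence is 7 days after the previous.
Occurrence 9 is 8 weeks after the first.
8 weeks = 56 days
2016-07-04 + 56 days = 2016-08-29

2016-08-29


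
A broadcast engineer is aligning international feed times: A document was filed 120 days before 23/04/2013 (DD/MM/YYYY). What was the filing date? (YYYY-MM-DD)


Start: 2013-04-23
Subtracting 120 days
Days already passed in April: 23
After going back through April: 97 more days to subtract
March 2013: 31 days, 66 remaining
February 2013: 28 days, 38 remaining
January 2013: 31 days, 7 remaining
December 2012 has 31 days, need 7
Result: 2012-12-24

2012-12-24


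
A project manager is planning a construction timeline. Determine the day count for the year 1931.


Year: 1931
Check leap year rules:
Divisible by 4? No
1931 is not a leap year
Days: 365

365


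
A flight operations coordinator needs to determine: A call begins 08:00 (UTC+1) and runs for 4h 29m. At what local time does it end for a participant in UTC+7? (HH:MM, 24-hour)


Start: 08:00 in UTC+1
Step 1 - add duration:
  minutes: 0 + 29 = 29
  hours: 8 + 4 + 0 = 12
  end in UTC+1: 12:29
Step 2 - convert UTC+1 -> UTC+7:
  offset difference: 7 - (1) = 6 hours
  12 + (6) = 18 -> mod 24 = 18
Result: 18:29 in UTC+7

18:29


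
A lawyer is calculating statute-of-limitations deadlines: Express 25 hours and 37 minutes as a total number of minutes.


Hours: 25
Extra minutes: 37
Minutes per hour: 60
Hours to minutes: 25 x 60 = 1500
Total: 1500 + 37 = 1537

1537


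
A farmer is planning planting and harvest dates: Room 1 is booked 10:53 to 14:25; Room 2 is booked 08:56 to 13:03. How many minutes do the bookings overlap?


Interval A: [653, 865] minutes from midnight
Interval B: [536, 783] minutes from midnight
Overlap start = max(653, 536) = 653
Overlap end = min(865, 783) = 783
Overlap = 783 - 653 = 130 minutes

130


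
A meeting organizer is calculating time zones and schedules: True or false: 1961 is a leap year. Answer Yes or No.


Year: 1961
Divisible by 4? 1961 / 4 = 490.25 -> No
Not divisible by 4, so NOT a leap year

No


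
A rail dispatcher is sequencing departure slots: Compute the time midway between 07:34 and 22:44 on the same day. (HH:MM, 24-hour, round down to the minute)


Start time: 07:34 = 454 minutes from midnight
End time: 22:44 = 1364 minutes from midnight
Sum: 454 + 1364 = 1818
Midpoint: 1818 / 2 = 909 minutes
Convert: 909 / 60 = 15 hours, 9 minutes
Result: 15:09

15:09


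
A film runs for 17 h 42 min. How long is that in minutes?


Hours: 17
Minutes: 42
Convert hours to minutes: 17 x 60 = 1020
Add remaining minutes: 1020 + 42 = 1062

1062


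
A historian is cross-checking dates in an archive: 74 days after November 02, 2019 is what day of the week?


Start: 2019-11-02 (Saturday)
Step 1 - find target date: add 74 days
  2019-11-02 + 74 days = 2020-01-15
Step 2 - day of week:
  74 mod 7 = 4
  Saturday + 4 days -> Wednesday
Result: Wednesday (2020-01-15)

Wednesday


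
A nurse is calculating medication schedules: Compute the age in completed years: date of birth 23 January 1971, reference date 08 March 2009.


Birth: 1971-01-23
Reference: 2009-03-08
Year difference: 2009 - 1971 = 38
Has birthday (01-23) occurred by 03-08? Yes
Age in full years: 38

38


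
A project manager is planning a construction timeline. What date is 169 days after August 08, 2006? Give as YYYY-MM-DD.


Start: 2006-08-08
Adding 169 days
Days remaining in August: 23
After August: 146 days still to add
September 2006: 30 days, 116 remaining
October 2006: 31 days, 85 remaining
November 2006: 30 days, 55 remaining
December 2006: 31 days, 24 remaining
Result: 2007-01-24

2007-01-24


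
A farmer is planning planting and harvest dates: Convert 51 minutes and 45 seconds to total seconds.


Minutes: 51
Extra seconds: 45
Seconds per minute: 60
Minutes to seconds: 51 x 60 = 3060
Total: 3060 + 45 = 3105

3105


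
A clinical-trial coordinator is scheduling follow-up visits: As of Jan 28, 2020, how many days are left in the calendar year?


Start: January 28, 2020
End: December 31, 2020
Days left in January: 3
February: 29
March: 31
April: 30
May: 31
... plus remaining months
Sum of remaining months: 335
Total: 3 + 335 = 338

338


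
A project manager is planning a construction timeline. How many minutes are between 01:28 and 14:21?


Start time: 01:28 = 88 minutes from midnight
End time: 14:21 = 861 minutes from midnight
Difference: 861 - 88 = 773 minutes
That is 12 hours and 53 minutes

773


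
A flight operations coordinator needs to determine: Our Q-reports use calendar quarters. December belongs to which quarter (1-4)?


Month: December (month 12)
Q1: January-March (months 1-3)
Q2: April-June (months 4-6)
Q3: July-September (months 7-9)
Q4: October-December (months 10-12)
Month 12 falls in Q4

4


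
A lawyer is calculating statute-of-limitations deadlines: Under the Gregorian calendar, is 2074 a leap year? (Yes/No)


Year: 2074
Divisible by 4? 2074 / 4 = 518.5 -> No
Not divisible by 4, so NOT a leap year

No


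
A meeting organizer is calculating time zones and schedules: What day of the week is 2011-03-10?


Date: 2011-03-10
January 1, 2011 is a Saturday
Day of year: 69
Offset from Jan 1: 68 days
68 mod 7 = 5
Result: Thursday

Thursday


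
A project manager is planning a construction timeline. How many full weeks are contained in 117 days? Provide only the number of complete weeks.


Total days: 117
Days per week: 7
Division: 117 / 7 = 16 remainder 5
Complete weeks: 16
Remaining days: 5

16


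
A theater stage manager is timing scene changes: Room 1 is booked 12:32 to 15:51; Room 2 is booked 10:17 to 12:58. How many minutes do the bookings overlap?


Interval A: [752, 951] minutes from midnight
Interval B: [617, 778] minutes from midnight
Overlap start = max(752, 617) = 752
Overlap end = min(951, 778) = 778
Overlap = 778 - 752 = 26 minutes

26


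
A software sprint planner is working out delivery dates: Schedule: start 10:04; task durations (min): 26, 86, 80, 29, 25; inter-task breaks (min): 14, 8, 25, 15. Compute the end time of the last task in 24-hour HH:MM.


Start: 10:04 = 604 min from midnight
  after task 1 (26 min): 10:30
  after break (14 min): 10:44
  after task 2 (86 min): 12:10
  after break (8 min): 12:18
  after task 3 (80 min): 13:38
  after break (25 min): 14:03
  after task 4 (29 min): 14:32
  after break (15 min): 14:47
  after task 5 (25 min): 15:12
Total elapsed: 308 minutes
End time: 15:12

15:12


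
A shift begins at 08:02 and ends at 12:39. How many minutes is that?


Start time: 08:02 = 482 minutes from midnight
End time: 12:39 = 759 minutes from midnight
Difference: 759 - 482 = 277 minutes
That is 4 hours and 37 minutes

277


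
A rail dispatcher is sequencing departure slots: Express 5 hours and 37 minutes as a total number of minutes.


Hours: 5
Extra minutes: 37
Minutes per hour: 60
Hours to minutes: 5 x 60 = 300
Total: 300 + 37 = 337

337


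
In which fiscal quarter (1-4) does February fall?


Month: February (month 2)
Q1: January-March (months 1-3)
Q2: April-June (months 4-6)
Q3: July-September (months 7-9)
Q4: October-December (months 10-12)
Month 2 falls in Q1

1


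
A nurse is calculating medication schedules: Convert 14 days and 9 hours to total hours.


Days: 14
Extra hours: 9
Hours per day: 24
Days to hours: 14 x 24 = 336
Total: 336 + 9 = 345

345


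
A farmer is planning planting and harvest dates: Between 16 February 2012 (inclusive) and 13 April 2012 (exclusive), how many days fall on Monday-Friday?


Start: 2012-02-16 (Thursday)
End (exclusive): 2012-04-13 (Friday)
Total calendar days: 57
Full weeks: 57 // 7 = 8 -> 40 weekdays
Remaining 1 days starting on Thursday:
  Thu(w) -> 1 weekdays
Total business days: 40 + 1 = 41

41


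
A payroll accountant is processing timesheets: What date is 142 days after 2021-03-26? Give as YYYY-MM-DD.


Start: 2021-03-26
Adding 142 days
Days remaining in March: 5
After March: 137 days still to add
April 2021: 30 days, 107 remaining
May 2021: 31 days, 76 remaining
June 2021: 30 days, 46 remaining
July 2021: 31 days, 15 remaining
Result: 2021-08-15

2021-08-15


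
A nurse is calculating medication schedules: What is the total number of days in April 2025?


Month: April
Year: 2025
April is a 30-day month
Total: 30 days

30


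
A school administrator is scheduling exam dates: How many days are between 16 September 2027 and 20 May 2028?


Start date: 2027-09-16
End date: 2028-05-20
Sep 2027: +15 days
Oct 2027: +31 days
Nov 2027: +30 days
... (6 more months)
Total: 247 days

247


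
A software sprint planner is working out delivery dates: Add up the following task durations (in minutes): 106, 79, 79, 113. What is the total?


Durations: 106, 79, 79, 113
Running sum: 106
+ 79 = 185
+ 79 = 264
+ 113 = 377
Total duration: 377 minutes
That is 6 hours and 17 minutes

377


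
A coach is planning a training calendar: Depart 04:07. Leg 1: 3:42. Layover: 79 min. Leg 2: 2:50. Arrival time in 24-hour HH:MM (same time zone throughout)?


Depart: 04:07
Leg 1: +222 min -> 07:49
Layover: +79 min -> 09:08
Leg 2: +170 min -> 11:58
Total travel: 471 minutes = 7h 51m
Arrival: 11:58

11:58


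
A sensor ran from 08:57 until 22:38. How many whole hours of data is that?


Start: 08:57
End: 22:38
Hour difference: 22 - 8 = 14 hours
Minute difference: 38 - 57 = -19 minutes
Total minutes: 821
Complete hours: 821 / 60 = 13 (remainder 41)

13


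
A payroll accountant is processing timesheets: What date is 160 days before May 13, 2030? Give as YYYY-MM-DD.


Start: 2030-05-13
Subtracting 160 days
Days already passed in May: 13
After going back through May: 147 more days to subtract
April 2030: 30 days, 117 remaining
March 2030: 31 days, 86 remaining
February 2030: 28 days, 58 remaining
January 2030: 31 days, 27 remaining
Result: 2029-12-04

2029-12-04


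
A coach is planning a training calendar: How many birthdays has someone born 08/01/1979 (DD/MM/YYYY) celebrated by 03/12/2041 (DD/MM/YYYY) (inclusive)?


Birth: 1979-01-08
Reference: 2041-12-03
Year difference: 2041 - 1979 = 62
Has birthday (01-08) occurred by 12-03? Yes
Age in full years: 62

62


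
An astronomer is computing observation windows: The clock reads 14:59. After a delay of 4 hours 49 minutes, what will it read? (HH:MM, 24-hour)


Start time: 14:59
Adding: 4 hours 49 minutes
Minutes: 59 + 49 = 108
Minute overflow: 108 >= 60, so carry 1 hour, minutes = 48
Hours: 14 + 4 + 1 = 19
Result: 19:48

19:48


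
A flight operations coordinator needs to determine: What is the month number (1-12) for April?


Calendar month order:
3. March
4. April <--
5. May
April is month number 4

4


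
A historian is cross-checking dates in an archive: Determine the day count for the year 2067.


Year: 2067
Check leap year rules:
Divisible by 4? No
2067 is not a leap year
Days: 365

365


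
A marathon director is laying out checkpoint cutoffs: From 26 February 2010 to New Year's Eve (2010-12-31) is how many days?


Start: February 26, 2010
End: December 31, 2010
Days left in February: 2
March: 31
April: 30
May: 31
June: 30
... plus remaining months
Sum of remaining months: 306
Total: 2 + 306 = 308

308


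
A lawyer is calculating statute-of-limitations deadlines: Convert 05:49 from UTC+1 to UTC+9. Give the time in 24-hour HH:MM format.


Local time: 05:49 at UTC+1 (offset 1h)
Target zone: UTC+9 (offset 9h)
Difference: 9 - (1) = 8 hours
Calculation: 5 + (8) = 13
Result: 13:49

13:49


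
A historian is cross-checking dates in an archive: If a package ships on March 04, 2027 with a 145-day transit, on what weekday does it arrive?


Start: 2027-03-04 (Thursday)
Step 1 - find target date: add 145 days
  2027-03-04 + 145 days = 2027-07-27
Step 2 - day of week:
  145 mod 7 = 5
  Thursday + 5 days -> Tuesday
Result: Tuesday (2027-07-27)

Tuesday


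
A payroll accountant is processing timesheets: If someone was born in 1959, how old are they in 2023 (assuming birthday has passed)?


Birth year: 1959
Current year: 2023
Age = current year - birth year
Age = 2023 - 1959 = 64

64


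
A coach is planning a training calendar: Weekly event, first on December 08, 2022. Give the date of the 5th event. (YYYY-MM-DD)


First occurrence: 2022-12-08 (occurrence 1)
Each occurrence is 7 days after the previous.
Occurrence 5 is 4 weeks after the first.
4 weeks = 28 days
2022-12-08 + 28 days = 2023-01-05

2023-01-05


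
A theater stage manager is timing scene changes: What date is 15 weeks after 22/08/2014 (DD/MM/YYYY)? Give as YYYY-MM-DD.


Start: 2014-08-22
Weeks to add: 15
Convert to days: 15 x 7 = 105 days
Add 105 days to 2014-08-22
Result: 2014-12-05

2014-12-05


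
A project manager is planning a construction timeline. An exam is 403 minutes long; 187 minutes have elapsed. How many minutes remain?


Total budget: 403 minutes
Time used: 187 minutes
Remaining: 403 - 187 = 216 minutes
Percent used: 46.4%
Percent remaining: 53.6%

216
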